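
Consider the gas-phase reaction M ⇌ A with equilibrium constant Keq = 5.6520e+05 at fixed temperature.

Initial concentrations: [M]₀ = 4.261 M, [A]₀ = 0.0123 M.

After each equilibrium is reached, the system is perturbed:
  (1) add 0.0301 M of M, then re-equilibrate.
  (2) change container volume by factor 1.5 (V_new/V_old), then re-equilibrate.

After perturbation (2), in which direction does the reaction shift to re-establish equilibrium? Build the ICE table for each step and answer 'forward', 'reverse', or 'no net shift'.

Direction: no net shift

Q₀ = 0.002887 vs Keq = 5.6520e+05 ⇒ Q<K, forward
Step 1:
                    M           A
  Initial       4.261      0.0123
  Change       -4.261       4.261
  Equil    7.5607e-06       4.273
  solve Keq expr → x = 4.261; check Q = 5.6520e+05
Then add 0.0301 M of M.
Step 2:
                    M           A
  Initial     0.03011       4.273
  Change      -0.0301      0.0301
  Equil    7.6139e-06       4.303
  solve Keq expr → x = 0.0301; check Q = 5.6520e+05
Then change container volume by factor 1.5 (V_new/V_old).
Step 3:
                    M           A
  Initial  5.0760e-06       2.869
  Change            0           0
  Equil    5.0760e-06       2.869
  solve Keq expr → x = 0; check Q = 5.6520e+05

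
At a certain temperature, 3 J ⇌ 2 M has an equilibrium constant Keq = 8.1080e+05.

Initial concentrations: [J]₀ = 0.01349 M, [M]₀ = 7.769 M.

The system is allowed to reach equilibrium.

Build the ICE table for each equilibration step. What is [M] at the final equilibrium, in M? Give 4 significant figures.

Q₀ = 2.4586e+07 vs Keq = 8.1080e+05 ⇒ Q>K, reverse
Step 1:
                    J           M
  init        0.01349       7.769
  Δ           0.02851    -0.01901
  eq            0.042        7.75
  solve Keq expr → x = -0.009503; check Q = 8.1080e+05

[M]_eq = 7.75 M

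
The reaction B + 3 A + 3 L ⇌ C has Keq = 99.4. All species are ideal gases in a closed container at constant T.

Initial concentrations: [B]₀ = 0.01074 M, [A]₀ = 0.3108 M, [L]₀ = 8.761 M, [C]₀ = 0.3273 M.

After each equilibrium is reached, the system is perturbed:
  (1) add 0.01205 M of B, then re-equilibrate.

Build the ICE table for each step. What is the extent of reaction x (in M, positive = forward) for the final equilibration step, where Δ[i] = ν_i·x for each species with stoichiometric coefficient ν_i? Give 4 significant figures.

x = 0.01191 M

Q₀ = 1.51 vs Keq = 99.4 ⇒ Q<K, forward
Step 1:
                   B          A          L          C
  init       0.01074     0.3108      8.761     0.3273
  Δ         -0.01051   -0.03152   -0.03152    0.01051
  eq      2.3452e-04     0.2793      8.729     0.3378
  solve Keq expr → x = 0.01051; check Q = 99.4
Then add 0.01205 M of B.
Step 2:
                   B          A          L          C
  init       0.01228     0.2793      8.729     0.3378
  Δ         -0.01191   -0.03574   -0.03574    0.01191
  eq      3.7067e-04     0.2435      8.694     0.3497
  solve Keq expr → x = 0.01191; check Q = 99.4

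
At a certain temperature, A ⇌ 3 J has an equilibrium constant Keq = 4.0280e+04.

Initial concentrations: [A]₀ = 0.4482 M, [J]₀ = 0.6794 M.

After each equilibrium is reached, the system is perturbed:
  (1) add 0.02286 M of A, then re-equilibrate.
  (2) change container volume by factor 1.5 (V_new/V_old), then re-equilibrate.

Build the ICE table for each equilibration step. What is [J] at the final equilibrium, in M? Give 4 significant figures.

[J]_eq = 1.395 M

Q₀ = 0.6997 vs Keq = 4.0280e+04 ⇒ Q<K, forward
Step 1:
                    A           J
  I            0.4482      0.6794
  C            -0.448       1.344
  E        2.0566e-04       2.023
  solve Keq expr → x = 0.448; check Q = 4.0280e+04
Then add 0.02286 M of A.
Step 2:
                    A           J
  I           0.02307       2.023
  C          -0.02284     0.06852
  E        2.2726e-04       2.092
  solve Keq expr → x = 0.02284; check Q = 4.0280e+04
Then change container volume by factor 1.5 (V_new/V_old).
Step 3:
                    A           J
  I        1.5151e-04       1.395
  C       -8.4136e-05  2.5241e-04
  E        6.7374e-05       1.395
  solve Keq expr → x = 8.4136e-05; check Q = 4.0280e+04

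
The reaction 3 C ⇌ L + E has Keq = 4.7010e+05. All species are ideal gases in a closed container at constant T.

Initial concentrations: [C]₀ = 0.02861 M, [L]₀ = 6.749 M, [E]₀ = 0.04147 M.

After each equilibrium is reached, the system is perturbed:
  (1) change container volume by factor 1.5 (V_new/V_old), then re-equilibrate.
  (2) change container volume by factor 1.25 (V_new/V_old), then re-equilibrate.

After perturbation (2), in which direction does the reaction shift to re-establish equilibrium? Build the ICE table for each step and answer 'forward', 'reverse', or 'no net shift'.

Q₀ = 1.1951e+04 vs Keq = 4.7010e+05 ⇒ Q<K, forward
Step 1:
                    C           L           E
  I           0.02861       6.749     0.04147
  C          -0.01977     0.00659     0.00659
  E          0.008839       6.756     0.04806
  solve Keq expr → x = 0.00659; check Q = 4.7010e+05
Then change container volume by factor 1.5 (V_new/V_old).
Step 2:
                    C           L           E
  I          0.005893       4.504     0.03204
  C        8.3310e-04 -2.7770e-04 -2.7770e-04
  E          0.006726       4.503     0.03176
  solve Keq expr → x = -2.7770e-04; check Q = 4.7010e+05
Then change container volume by factor 1.25 (V_new/V_old).
Step 3:
                    C           L           E
  I          0.005381       3.603     0.02541
  C        4.0513e-04 -1.3504e-04 -1.3504e-04
  E          0.005786       3.603     0.02527
  solve Keq expr → x = -1.3504e-04; check Q = 4.7010e+05

Direction: reverse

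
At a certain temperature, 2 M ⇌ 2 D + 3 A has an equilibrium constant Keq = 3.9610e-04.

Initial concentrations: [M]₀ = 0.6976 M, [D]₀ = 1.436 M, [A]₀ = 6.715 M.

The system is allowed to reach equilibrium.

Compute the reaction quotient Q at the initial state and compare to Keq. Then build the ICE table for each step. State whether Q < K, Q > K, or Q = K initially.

Q₀ = 1283; Q > K (proceeds reverse)

Q₀ = 1283 vs Keq = 3.9610e-04 ⇒ Q>K, reverse
Step 1:
                   M          D          A
  I           0.6976      1.436      6.715
  C            1.432     -1.432     -2.147
  E            2.129   0.004341      4.568
  solve Keq expr → x = -0.7158; check Q = 3.9610e-04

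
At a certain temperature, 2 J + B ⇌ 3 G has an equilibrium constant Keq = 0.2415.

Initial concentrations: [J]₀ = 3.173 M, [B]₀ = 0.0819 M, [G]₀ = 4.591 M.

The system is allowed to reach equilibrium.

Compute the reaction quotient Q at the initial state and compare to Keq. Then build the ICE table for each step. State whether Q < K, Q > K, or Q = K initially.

Q₀ = 117.4 vs Keq = 0.2415 ⇒ Q>K, reverse
Step 1:
                  J         B         G
  Initial     3.173    0.0819     4.591
  Change      1.843    0.9214    -2.764
  Equil       5.016     1.003     1.827
  solve Keq expr → x = -0.9214; check Q = 0.2415

Q₀ = 117.4; Q > K (proceeds reverse)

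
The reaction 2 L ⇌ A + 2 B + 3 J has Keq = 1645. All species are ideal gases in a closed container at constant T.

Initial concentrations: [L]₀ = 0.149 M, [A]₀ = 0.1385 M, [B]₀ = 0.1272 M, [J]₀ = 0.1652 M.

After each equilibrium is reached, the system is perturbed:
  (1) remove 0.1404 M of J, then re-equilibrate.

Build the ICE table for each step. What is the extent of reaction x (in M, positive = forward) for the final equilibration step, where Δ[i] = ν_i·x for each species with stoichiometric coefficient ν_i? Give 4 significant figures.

Q₀ = 4.5507e-04 vs Keq = 1645 ⇒ Q<K, forward
Step 1:
                   L          A          B          J
  init         0.149     0.1385     0.1272     0.1652
  Δ          -0.1482    0.07412     0.1482     0.2224
  eq      7.5557e-04     0.2126     0.2754     0.3876
  solve Keq expr → x = 0.07412; check Q = 1645
Then remove 0.1404 M of J.
Step 2:
                   L          A          B          J
  init    7.5557e-04     0.2126     0.2754     0.2472
  Δ       -3.6879e-04 1.8439e-04 3.6879e-04 5.5318e-04
  eq      3.8678e-04     0.2128     0.2758     0.2477
  solve Keq expr → x = 1.8439e-04; check Q = 1645

x = 1.8439e-04 M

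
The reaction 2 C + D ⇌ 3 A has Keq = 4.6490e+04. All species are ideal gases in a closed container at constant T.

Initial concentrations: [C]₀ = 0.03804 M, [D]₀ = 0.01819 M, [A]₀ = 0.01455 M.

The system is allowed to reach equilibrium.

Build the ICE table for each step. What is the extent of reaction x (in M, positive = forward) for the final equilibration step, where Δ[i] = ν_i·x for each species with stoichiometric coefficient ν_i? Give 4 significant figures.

x = 0.01749 M

Q₀ = 0.117 vs Keq = 4.6490e+04 ⇒ Q<K, forward
Step 1:
                    C           D           A
  I           0.03804     0.01819     0.01455
  C          -0.03499    -0.01749     0.05248
  E          0.003052  6.9577e-04     0.06703
  solve Keq expr → x = 0.01749; check Q = 4.6490e+04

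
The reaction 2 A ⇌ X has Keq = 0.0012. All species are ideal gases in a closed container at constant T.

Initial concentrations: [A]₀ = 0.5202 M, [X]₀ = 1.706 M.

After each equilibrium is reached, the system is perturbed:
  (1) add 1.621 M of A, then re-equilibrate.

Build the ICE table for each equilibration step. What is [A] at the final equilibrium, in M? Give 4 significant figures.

[A]_eq = 5.481 M

Q₀ = 6.304 vs Keq = 0.0012 ⇒ Q>K, reverse
Step 1:
                    A           X
  init         0.5202       1.706
  Δ             3.376      -1.688
  eq            3.896     0.01821
  solve Keq expr → x = -1.688; check Q = 0.0012
Then add 1.621 M of A.
Step 2:
                    A           X
  init          5.517     0.01821
  Δ          -0.03568     0.01784
  eq            5.481     0.03605
  solve Keq expr → x = 0.01784; check Q = 0.0012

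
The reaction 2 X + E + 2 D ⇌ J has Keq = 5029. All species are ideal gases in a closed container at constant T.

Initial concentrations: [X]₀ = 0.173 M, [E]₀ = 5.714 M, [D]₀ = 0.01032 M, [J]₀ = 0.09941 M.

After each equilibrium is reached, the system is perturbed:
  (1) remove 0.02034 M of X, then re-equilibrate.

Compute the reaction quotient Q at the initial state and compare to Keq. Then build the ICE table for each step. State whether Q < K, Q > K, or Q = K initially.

Q₀ = 5458; Q > K (proceeds reverse)

Q₀ = 5458 vs Keq = 5029 ⇒ Q>K, reverse
Step 1:
                  X         E         D         J
  I           0.173     5.714   0.01032   0.09941
  C       3.9582e-04 1.9791e-04 3.9582e-04 -1.9791e-04
  E          0.1734     5.714   0.01072   0.09921
  solve Keq expr → x = -1.9791e-04; check Q = 5029
Then remove 0.02034 M of X.
Step 2:
                  X         E         D         J
  I          0.1531     5.714   0.01072   0.09921
  C        0.001283 6.4172e-04  0.001283 -6.4172e-04
  E          0.1543     5.715     0.012   0.09857
  solve Keq expr → x = -6.4172e-04; check Q = 5029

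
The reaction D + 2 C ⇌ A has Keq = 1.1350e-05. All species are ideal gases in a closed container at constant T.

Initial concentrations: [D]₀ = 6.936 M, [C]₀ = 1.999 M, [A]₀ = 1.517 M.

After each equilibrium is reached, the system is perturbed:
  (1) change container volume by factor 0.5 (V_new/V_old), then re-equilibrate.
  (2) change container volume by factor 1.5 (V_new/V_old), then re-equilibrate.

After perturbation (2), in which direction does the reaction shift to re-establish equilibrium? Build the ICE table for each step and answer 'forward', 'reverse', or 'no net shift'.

Q₀ = 0.05473 vs Keq = 1.1350e-05 ⇒ Q>K, reverse
Step 1:
                  D         C         A
  Initial     6.936     1.999     1.517
  Change      1.515     3.029    -1.515
  Equil       8.451     5.028  0.002425
  solve Keq expr → x = -1.515; check Q = 1.1350e-05
Then change container volume by factor 0.5 (V_new/V_old).
Step 2:
                  D         C         A
  Initial      16.9     10.06   0.00485
  Change   -0.01442  -0.02884   0.01442
  Equil       16.89     10.03   0.01927
  solve Keq expr → x = 0.01442; check Q = 1.1350e-05
Then change container volume by factor 1.5 (V_new/V_old).
Step 3:
                  D         C         A
  Initial     11.26     6.685   0.01285
  Change    0.00711   0.01422  -0.00711
  Equil       11.26     6.699  0.005738
  solve Keq expr → x = -0.00711; check Q = 1.1350e-05

Direction: reverse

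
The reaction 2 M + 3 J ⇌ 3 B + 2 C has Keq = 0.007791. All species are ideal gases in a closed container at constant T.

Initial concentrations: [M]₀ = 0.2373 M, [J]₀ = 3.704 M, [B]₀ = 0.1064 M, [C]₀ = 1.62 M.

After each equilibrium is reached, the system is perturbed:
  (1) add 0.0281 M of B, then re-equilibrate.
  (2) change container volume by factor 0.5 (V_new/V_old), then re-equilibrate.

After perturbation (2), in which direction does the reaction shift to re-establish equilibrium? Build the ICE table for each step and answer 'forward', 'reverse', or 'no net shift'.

Q₀ = 0.001105 vs Keq = 0.007791 ⇒ Q<K, forward
Step 1:
                    M           J           B           C
  I            0.2373       3.704      0.1064        1.62
  C          -0.04369    -0.06553     0.06553     0.04369
  E            0.1936       3.638      0.1719       1.664
  solve Keq expr → x = 0.02184; check Q = 0.007791
Then add 0.0281 M of B.
Step 2:
                    M           J           B           C
  I            0.1936       3.638         0.2       1.664
  C           0.01259     0.01888    -0.01888    -0.01259
  E            0.2062       3.657      0.1812       1.651
  solve Keq expr → x = -0.006294; check Q = 0.007791
Then change container volume by factor 0.5 (V_new/V_old).
Step 3:
                    M           J           B           C
  I            0.4124       7.315      0.3623       3.302
  C                 0           0           0           0
  E            0.4124       7.315      0.3623       3.302
  solve Keq expr → x = 0; check Q = 0.007791

Direction: no net shift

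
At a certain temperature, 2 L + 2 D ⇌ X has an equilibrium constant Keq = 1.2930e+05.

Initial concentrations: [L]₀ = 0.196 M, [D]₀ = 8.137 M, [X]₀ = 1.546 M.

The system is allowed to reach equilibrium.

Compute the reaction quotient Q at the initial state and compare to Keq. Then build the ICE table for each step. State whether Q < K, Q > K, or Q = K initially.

Q₀ = 0.6078; Q < K (proceeds forward)

Q₀ = 0.6078 vs Keq = 1.2930e+05 ⇒ Q<K, forward
Step 1:
                  L         D         X
  init        0.196     8.137     1.546
  Δ         -0.1956   -0.1956   0.09778
  eq      4.4898e-04     7.941     1.644
  solve Keq expr → x = 0.09778; check Q = 1.2930e+05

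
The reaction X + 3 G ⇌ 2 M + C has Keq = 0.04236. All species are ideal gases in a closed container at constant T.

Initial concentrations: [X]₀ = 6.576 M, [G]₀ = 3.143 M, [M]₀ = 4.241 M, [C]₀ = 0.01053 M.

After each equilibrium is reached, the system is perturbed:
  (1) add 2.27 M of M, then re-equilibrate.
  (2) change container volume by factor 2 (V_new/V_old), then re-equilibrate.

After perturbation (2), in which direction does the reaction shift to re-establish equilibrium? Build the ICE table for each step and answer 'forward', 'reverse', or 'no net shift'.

Q₀ = 9.2762e-04 vs Keq = 0.04236 ⇒ Q<K, forward
Step 1:
                   X          G          M          C
  Initial      6.576      3.143      4.241    0.01053
  Change     -0.1978    -0.5933     0.3956     0.1978
  Equil        6.378       2.55      4.637     0.2083
  solve Keq expr → x = 0.1978; check Q = 0.04236
Then add 2.27 M of M.
Step 2:
                   X          G          M          C
  Initial      6.378       2.55      6.907     0.2083
  Change     0.07857     0.2357    -0.1571   -0.07857
  Equil        6.457      2.785      6.749     0.1297
  solve Keq expr → x = -0.07857; check Q = 0.04236
Then change container volume by factor 2 (V_new/V_old).
Step 3:
                   X          G          M          C
  Initial      3.228      1.393      3.375    0.06487
  Change     0.02535    0.07605    -0.0507   -0.02535
  Equil        3.254      1.469      3.324    0.03952
  solve Keq expr → x = -0.02535; check Q = 0.04236

Direction: reverse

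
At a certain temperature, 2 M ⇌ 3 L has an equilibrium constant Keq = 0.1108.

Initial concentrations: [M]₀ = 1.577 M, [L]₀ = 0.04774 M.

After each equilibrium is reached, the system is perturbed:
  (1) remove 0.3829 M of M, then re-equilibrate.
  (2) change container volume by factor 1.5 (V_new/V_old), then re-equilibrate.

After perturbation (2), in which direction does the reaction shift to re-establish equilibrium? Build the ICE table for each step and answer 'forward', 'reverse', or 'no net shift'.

Q₀ = 4.3751e-05 vs Keq = 0.1108 ⇒ Q<K, forward
Step 1:
                  M         L
  Initial     1.577   0.04774
  Change    -0.3376    0.5064
  Equil       1.239    0.5542
  solve Keq expr → x = 0.1688; check Q = 0.1108
Then remove 0.3829 M of M.
Step 2:
                  M         L
  Initial    0.8565    0.5542
  Change    0.06602  -0.09903
  Equil      0.9225    0.4552
  solve Keq expr → x = -0.03301; check Q = 0.1108
Then change container volume by factor 1.5 (V_new/V_old).
Step 3:
                  M         L
  Initial     0.615    0.3034
  Change   -0.02337   0.03506
  Equil      0.5916    0.3385
  solve Keq expr → x = 0.01169; check Q = 0.1108

Direction: forward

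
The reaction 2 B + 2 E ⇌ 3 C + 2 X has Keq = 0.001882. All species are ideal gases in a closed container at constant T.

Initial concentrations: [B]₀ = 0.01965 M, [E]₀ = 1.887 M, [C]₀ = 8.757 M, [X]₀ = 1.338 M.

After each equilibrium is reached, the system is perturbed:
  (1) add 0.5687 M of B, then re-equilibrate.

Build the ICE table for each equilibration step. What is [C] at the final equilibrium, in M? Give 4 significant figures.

[C]_eq = 6.773 M

Q₀ = 8.7440e+05 vs Keq = 0.001882 ⇒ Q>K, reverse
Step 1:
                   B          E          C          X
  Initial    0.01965      1.887      8.757      1.338
  Change       1.327      1.327     -1.991     -1.327
  Equil        1.347      3.214      6.766    0.01067
  solve Keq expr → x = -0.6637; check Q = 0.001882
Then add 0.5687 M of B.
Step 2:
                   B          E          C          X
  Initial      1.916      3.214      6.766    0.01067
  Change   -0.004428  -0.004428   0.006642   0.004428
  Equil        1.911       3.21      6.773     0.0151
  solve Keq expr → x = 0.002214; check Q = 0.001882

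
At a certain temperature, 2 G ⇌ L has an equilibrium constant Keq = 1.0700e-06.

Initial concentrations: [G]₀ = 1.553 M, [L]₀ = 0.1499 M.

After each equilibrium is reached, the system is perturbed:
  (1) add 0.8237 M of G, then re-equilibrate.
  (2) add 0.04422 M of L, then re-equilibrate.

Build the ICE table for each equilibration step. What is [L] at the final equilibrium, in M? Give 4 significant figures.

Q₀ = 0.06215 vs Keq = 1.0700e-06 ⇒ Q>K, reverse
Step 1:
                   G          L
  Initial      1.553     0.1499
  Change      0.2998    -0.1499
  Equil        1.853 3.6731e-06
  solve Keq expr → x = -0.1499; check Q = 1.0700e-06
Then add 0.8237 M of G.
Step 2:
                   G          L
  Initial      2.676 3.6731e-06
  Change  -7.9838e-06 3.9919e-06
  Equil        2.676 7.6650e-06
  solve Keq expr → x = 3.9919e-06; check Q = 1.0700e-06
Then add 0.04422 M of L.
Step 3:
                   G          L
  Initial      2.676    0.04423
  Change     0.08844   -0.04422
  Equil        2.765 8.1799e-06
  solve Keq expr → x = -0.04422; check Q = 1.0700e-06

[L]_eq = 8.1799e-06 M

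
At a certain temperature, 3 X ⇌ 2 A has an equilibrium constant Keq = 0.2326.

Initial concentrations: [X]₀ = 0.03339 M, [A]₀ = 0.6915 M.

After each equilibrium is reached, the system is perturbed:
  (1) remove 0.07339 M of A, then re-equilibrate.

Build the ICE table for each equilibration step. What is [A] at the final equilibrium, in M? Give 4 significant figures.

Q₀ = 1.2845e+04 vs Keq = 0.2326 ⇒ Q>K, reverse
Step 1:
                  X         A
  init      0.03339    0.6915
  Δ          0.6387   -0.4258
  eq         0.6721    0.2657
  solve Keq expr → x = -0.2129; check Q = 0.2326
Then remove 0.07339 M of A.
Step 2:
                  X         A
  init       0.6721    0.1923
  Δ        -0.05887   0.03925
  eq         0.6132    0.2316
  solve Keq expr → x = 0.01962; check Q = 0.2326

[A]_eq = 0.2316 M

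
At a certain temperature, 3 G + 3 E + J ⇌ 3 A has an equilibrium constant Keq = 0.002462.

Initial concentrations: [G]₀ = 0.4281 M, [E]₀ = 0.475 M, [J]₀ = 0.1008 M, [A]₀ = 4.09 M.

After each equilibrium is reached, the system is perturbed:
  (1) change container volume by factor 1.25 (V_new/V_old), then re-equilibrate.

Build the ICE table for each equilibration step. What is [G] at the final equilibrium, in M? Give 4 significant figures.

[G]_eq = 2.68 M

Q₀ = 8.0722e+04 vs Keq = 0.002462 ⇒ Q>K, reverse
Step 1:
                  G         E         J         A
  Initial    0.4281     0.475    0.1008      4.09
  Change      2.724     2.724    0.9081    -2.724
  Equil       3.152     3.199     1.009     1.366
  solve Keq expr → x = -0.9081; check Q = 0.002462
Then change container volume by factor 1.25 (V_new/V_old).
Step 2:
                  G         E         J         A
  Initial     2.522     2.559    0.8071     1.093
  Change     0.1578    0.1578    0.0526   -0.1578
  Equil        2.68     2.717    0.8597    0.9348
  solve Keq expr → x = -0.0526; check Q = 0.002462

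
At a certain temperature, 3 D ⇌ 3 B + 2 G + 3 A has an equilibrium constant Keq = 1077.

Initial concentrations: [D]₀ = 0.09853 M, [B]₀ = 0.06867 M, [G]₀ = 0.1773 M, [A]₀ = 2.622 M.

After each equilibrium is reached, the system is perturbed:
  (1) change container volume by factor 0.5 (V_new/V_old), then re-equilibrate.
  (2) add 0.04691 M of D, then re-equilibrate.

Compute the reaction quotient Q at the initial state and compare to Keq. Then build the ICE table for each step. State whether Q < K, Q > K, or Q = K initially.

Q₀ = 0.1918; Q < K (proceeds forward)

Q₀ = 0.1918 vs Keq = 1077 ⇒ Q<K, forward
Step 1:
                   D          B          G          A
  I          0.09853    0.06867     0.1773      2.622
  C         -0.08334    0.08334    0.05556    0.08334
  E          0.01519      0.152     0.2329      2.705
  solve Keq expr → x = 0.02778; check Q = 1077
Then change container volume by factor 0.5 (V_new/V_old).
Step 2:
                   D          B          G          A
  I          0.03037      0.304     0.4657      5.411
  C          0.04684   -0.04684   -0.03122   -0.04684
  E          0.07721     0.2572     0.4345      5.364
  solve Keq expr → x = -0.01561; check Q = 1077
Then add 0.04691 M of D.
Step 3:
                   D          B          G          A
  I           0.1241     0.2572     0.4345      5.364
  C         -0.03338    0.03338    0.02225    0.03338
  E          0.09074     0.2906     0.4568      5.397
  solve Keq expr → x = 0.01113; check Q = 1077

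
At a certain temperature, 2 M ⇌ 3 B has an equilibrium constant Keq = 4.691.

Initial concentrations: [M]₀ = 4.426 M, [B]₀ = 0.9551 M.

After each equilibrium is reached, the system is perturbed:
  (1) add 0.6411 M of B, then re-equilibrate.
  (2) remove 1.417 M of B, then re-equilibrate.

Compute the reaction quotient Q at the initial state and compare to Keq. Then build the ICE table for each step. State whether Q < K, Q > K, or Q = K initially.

Q₀ = 0.04448; Q < K (proceeds forward)

Q₀ = 0.04448 vs Keq = 4.691 ⇒ Q<K, forward
Step 1:
                   M          B
  init         4.426     0.9551
  Δ           -1.596      2.394
  eq            2.83      3.349
  solve Keq expr → x = 0.798; check Q = 4.691
Then add 0.6411 M of B.
Step 2:
                   M          B
  init          2.83       3.99
  Δ           0.2816    -0.4224
  eq           3.112      3.568
  solve Keq expr → x = -0.1408; check Q = 4.691
Then remove 1.417 M of B.
Step 3:
                   M          B
  init         3.112      2.151
  Δ          -0.6182     0.9272
  eq           2.493      3.078
  solve Keq expr → x = 0.3091; check Q = 4.691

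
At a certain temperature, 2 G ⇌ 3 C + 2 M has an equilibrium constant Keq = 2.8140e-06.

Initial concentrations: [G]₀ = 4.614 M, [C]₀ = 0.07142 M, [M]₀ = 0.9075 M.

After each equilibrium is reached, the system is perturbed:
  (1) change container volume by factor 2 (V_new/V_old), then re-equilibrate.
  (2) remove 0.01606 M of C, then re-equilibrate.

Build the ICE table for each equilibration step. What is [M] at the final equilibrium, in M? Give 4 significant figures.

[M]_eq = 0.4678 M

Q₀ = 1.4093e-05 vs Keq = 2.8140e-06 ⇒ Q>K, reverse
Step 1:
                  G         C         M
  I           4.614   0.07142    0.9075
  C          0.0193  -0.02896   -0.0193
  E           4.633   0.04246    0.8882
  solve Keq expr → x = -0.009652; check Q = 2.8140e-06
Then change container volume by factor 2 (V_new/V_old).
Step 2:
                  G         C         M
  I           2.317   0.02123    0.4441
  C        -0.01349   0.02023   0.01349
  E           2.303   0.04146    0.4576
  solve Keq expr → x = 0.006744; check Q = 2.8140e-06
Then remove 0.01606 M of C.
Step 3:
                  G         C         M
  I           2.303    0.0254    0.4576
  C        -0.01022   0.01533   0.01022
  E           2.293   0.04074    0.4678
  solve Keq expr → x = 0.005111; check Q = 2.8140e-06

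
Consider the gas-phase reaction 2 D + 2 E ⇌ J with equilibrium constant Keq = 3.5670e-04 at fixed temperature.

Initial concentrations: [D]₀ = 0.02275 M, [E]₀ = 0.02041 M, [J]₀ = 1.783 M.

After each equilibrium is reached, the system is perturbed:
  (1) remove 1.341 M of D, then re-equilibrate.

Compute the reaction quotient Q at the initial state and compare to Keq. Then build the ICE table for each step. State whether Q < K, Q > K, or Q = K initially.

Q₀ = 8.2699e+06 vs Keq = 3.5670e-04 ⇒ Q>K, reverse
Step 1:
                  D         E         J
  Initial   0.02275   0.02041     1.783
  Change      3.461     3.461    -1.731
  Equil       3.484     3.481   0.05247
  solve Keq expr → x = -1.731; check Q = 3.5670e-04
Then remove 1.341 M of D.
Step 2:
                  D         E         J
  Initial     2.143     3.481   0.05247
  Change    0.06144   0.06144  -0.03072
  Equil       2.204     3.543   0.02175
  solve Keq expr → x = -0.03072; check Q = 3.5670e-04

Q₀ = 8.2699e+06; Q > K (proceeds reverse)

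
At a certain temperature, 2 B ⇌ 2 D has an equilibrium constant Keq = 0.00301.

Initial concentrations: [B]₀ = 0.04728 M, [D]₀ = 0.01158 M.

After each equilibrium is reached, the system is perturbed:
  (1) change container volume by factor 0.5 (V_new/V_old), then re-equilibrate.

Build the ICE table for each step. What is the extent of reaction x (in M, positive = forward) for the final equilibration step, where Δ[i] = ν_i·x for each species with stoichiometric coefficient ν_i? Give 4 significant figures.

x = 0 M

Q₀ = 0.05999 vs Keq = 0.00301 ⇒ Q>K, reverse
Step 1:
                  B         D
  Initial   0.04728   0.01158
  Change   0.008519 -0.008519
  Equil      0.0558  0.003061
  solve Keq expr → x = -0.004259; check Q = 0.00301
Then change container volume by factor 0.5 (V_new/V_old).
Step 2:
                  B         D
  Initial    0.1116  0.006123
  Change          0         0
  Equil      0.1116  0.006123
  solve Keq expr → x = 0; check Q = 0.00301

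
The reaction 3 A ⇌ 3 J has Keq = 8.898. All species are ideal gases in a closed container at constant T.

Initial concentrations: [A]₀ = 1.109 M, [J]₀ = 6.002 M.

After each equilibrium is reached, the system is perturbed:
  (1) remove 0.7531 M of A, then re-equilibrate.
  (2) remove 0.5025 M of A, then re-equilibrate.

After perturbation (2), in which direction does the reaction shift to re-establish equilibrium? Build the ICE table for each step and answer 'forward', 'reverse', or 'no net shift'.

Q₀ = 158.5 vs Keq = 8.898 ⇒ Q>K, reverse
Step 1:
                   A          J
  Initial      1.109      6.002
  Change       1.206     -1.206
  Equil        2.315      4.796
  solve Keq expr → x = -0.4019; check Q = 8.898
Then remove 0.7531 M of A.
Step 2:
                   A          J
  Initial      1.562      4.796
  Change       0.508     -0.508
  Equil        2.069      4.288
  solve Keq expr → x = -0.1693; check Q = 8.898
Then remove 0.5025 M of A.
Step 3:
                   A          J
  Initial      1.567      4.288
  Change      0.3389    -0.3389
  Equil        1.906      3.949
  solve Keq expr → x = -0.113; check Q = 8.898

Direction: reverse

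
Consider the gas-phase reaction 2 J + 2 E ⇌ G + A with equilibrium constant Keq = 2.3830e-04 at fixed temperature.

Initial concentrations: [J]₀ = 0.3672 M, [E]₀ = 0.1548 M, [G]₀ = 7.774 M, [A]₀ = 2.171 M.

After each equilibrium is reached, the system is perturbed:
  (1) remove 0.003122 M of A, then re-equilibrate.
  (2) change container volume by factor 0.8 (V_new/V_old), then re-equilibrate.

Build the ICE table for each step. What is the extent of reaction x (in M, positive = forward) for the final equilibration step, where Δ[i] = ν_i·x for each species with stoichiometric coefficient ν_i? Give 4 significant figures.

Q₀ = 5223 vs Keq = 2.3830e-04 ⇒ Q>K, reverse
Step 1:
                  J         E         G         A
  init       0.3672    0.1548     7.774     2.171
  Δ           4.305     4.305    -2.153    -2.153
  eq          4.672      4.46     5.621   0.01841
  solve Keq expr → x = -2.153; check Q = 2.3830e-04
Then remove 0.003122 M of A.
Step 2:
                  J         E         G         A
  init        4.672      4.46     5.621   0.01529
  Δ        -0.00603  -0.00603  0.003015  0.003015
  eq          4.666     4.454     5.624    0.0183
  solve Keq expr → x = 0.003015; check Q = 2.3830e-04
Then change container volume by factor 0.8 (V_new/V_old).
Step 3:
                  J         E         G         A
  init        5.833     5.567     7.031   0.02288
  Δ         -0.0244   -0.0244    0.0122    0.0122
  eq          5.809     5.543     7.043   0.03508
  solve Keq expr → x = 0.0122; check Q = 2.3830e-04

x = 0.0122 M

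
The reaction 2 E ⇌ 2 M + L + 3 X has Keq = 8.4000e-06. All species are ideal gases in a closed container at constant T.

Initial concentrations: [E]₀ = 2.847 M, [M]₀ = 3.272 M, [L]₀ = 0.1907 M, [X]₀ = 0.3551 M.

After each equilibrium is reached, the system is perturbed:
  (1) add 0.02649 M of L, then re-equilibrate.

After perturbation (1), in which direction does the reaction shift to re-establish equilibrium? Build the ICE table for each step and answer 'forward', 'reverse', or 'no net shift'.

Direction: reverse

Q₀ = 0.01128 vs Keq = 8.4000e-06 ⇒ Q>K, reverse
Step 1:
                   E          M          L          X
  Initial      2.847      3.272     0.1907     0.3551
  Change      0.2063    -0.2063    -0.1031    -0.3094
  Equil        3.053      3.066    0.08755    0.04566
  solve Keq expr → x = -0.1031; check Q = 8.4000e-06
Then add 0.02649 M of L.
Step 2:
                   E          M          L          X
  Initial      3.053      3.066      0.114    0.04566
  Change    0.002437  -0.002437  -0.001219  -0.003656
  Equil        3.056      3.063     0.1128      0.042
  solve Keq expr → x = -0.001219; check Q = 8.4000e-06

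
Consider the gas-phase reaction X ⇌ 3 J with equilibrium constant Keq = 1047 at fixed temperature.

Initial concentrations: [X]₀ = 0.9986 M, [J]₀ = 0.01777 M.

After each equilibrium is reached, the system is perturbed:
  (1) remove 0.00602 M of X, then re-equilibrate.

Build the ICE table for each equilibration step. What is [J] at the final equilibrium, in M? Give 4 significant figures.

[J]_eq = 2.924 M

Q₀ = 5.6192e-06 vs Keq = 1047 ⇒ Q<K, forward
Step 1:
                  X         J
  init       0.9986   0.01777
  Δ         -0.9743     2.923
  eq        0.02429     2.941
  solve Keq expr → x = 0.9743; check Q = 1047
Then remove 0.00602 M of X.
Step 2:
                  X         J
  init      0.01827     2.941
  Δ        0.005606  -0.01682
  eq        0.02387     2.924
  solve Keq expr → x = -0.005606; check Q = 1047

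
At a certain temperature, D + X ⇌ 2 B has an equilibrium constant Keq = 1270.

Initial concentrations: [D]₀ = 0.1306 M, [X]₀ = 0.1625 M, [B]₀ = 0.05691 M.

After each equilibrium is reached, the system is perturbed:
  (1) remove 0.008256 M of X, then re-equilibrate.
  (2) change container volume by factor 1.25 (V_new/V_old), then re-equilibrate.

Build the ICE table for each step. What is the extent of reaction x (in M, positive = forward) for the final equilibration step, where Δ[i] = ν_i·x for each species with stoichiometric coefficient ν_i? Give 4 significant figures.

Q₀ = 0.1526 vs Keq = 1270 ⇒ Q<K, forward
Step 1:
                    D           X           B
  Initial      0.1306      0.1625     0.05691
  Change      -0.1283     -0.1283      0.2567
  Equil      0.002266     0.03417      0.3136
  solve Keq expr → x = 0.1283; check Q = 1270
Then remove 0.008256 M of X.
Step 2:
                    D           X           B
  Initial    0.002266     0.02591      0.3136
  Change   6.2804e-04  6.2804e-04   -0.001256
  Equil      0.002894     0.02654      0.3123
  solve Keq expr → x = -6.2804e-04; check Q = 1270
Then change container volume by factor 1.25 (V_new/V_old).
Step 3:
                    D           X           B
  Initial    0.002315     0.02123      0.2499
  Change            0           0           0
  Equil      0.002315     0.02123      0.2499
  solve Keq expr → x = 0; check Q = 1270

x = 0 M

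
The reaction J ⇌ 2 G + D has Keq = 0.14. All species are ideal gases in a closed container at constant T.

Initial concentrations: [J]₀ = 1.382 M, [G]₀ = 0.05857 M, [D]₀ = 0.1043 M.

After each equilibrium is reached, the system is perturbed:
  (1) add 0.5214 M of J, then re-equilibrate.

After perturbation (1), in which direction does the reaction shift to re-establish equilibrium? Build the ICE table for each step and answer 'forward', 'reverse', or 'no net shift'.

Q₀ = 2.5890e-04 vs Keq = 0.14 ⇒ Q<K, forward
Step 1:
                   J          G          D
  I            1.382    0.05857     0.1043
  C          -0.2848     0.5697     0.2848
  E            1.097     0.6283     0.3891
  solve Keq expr → x = 0.2848; check Q = 0.14
Then add 0.5214 M of J.
Step 2:
                   J          G          D
  I            1.619     0.6283     0.3891
  C         -0.04306    0.08612    0.04306
  E            1.575     0.7144     0.4322
  solve Keq expr → x = 0.04306; check Q = 0.14

Direction: forward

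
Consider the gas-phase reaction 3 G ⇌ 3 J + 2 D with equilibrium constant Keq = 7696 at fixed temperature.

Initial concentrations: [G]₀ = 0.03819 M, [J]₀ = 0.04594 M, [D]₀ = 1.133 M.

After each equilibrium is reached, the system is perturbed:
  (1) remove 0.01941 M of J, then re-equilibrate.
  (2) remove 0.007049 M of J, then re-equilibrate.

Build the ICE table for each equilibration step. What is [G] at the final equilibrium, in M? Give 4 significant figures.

[G]_eq = 0.003048 M

Q₀ = 2.235 vs Keq = 7696 ⇒ Q<K, forward
Step 1:
                  G         J         D
  Initial   0.03819   0.04594     1.133
  Change   -0.03375   0.03375    0.0225
  Equil    0.004444   0.07969     1.155
  solve Keq expr → x = 0.01125; check Q = 7696
Then remove 0.01941 M of J.
Step 2:
                  G         J         D
  Initial  0.004444   0.06028     1.155
  Change  -0.001024  0.001024 6.8273e-04
  Equil     0.00342    0.0613     1.156
  solve Keq expr → x = 3.4136e-04; check Q = 7696
Then remove 0.007049 M of J.
Step 3:
                  G         J         D
  Initial   0.00342   0.05425     1.156
  Change  -3.7210e-04 3.7210e-04 2.4807e-04
  Equil    0.003048   0.05462     1.156
  solve Keq expr → x = 1.2403e-04; check Q = 7696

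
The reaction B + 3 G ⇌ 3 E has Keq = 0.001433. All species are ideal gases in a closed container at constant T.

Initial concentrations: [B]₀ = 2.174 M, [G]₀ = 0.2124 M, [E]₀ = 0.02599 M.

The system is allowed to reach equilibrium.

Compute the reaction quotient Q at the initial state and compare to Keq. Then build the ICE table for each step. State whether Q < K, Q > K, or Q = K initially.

Q₀ = 8.4274e-04; Q < K (proceeds forward)

Q₀ = 8.4274e-04 vs Keq = 0.001433 ⇒ Q<K, forward
Step 1:
                   B          G          E
  I            2.174     0.2124    0.02599
  C        -0.001461  -0.004384   0.004384
  E            2.173      0.208    0.03037
  solve Keq expr → x = 0.001461; check Q = 0.001433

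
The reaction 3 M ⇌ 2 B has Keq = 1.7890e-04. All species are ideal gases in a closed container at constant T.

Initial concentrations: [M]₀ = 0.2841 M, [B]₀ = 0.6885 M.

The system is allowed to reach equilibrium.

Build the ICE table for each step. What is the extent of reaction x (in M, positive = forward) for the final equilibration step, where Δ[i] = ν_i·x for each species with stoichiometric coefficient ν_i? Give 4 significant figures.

Q₀ = 20.67 vs Keq = 1.7890e-04 ⇒ Q>K, reverse
Step 1:
                  M         B
  Initial    0.2841    0.6885
  Change      1.003    -0.669
  Equil       1.288   0.01954
  solve Keq expr → x = -0.3345; check Q = 1.7890e-04

x = -0.3345 M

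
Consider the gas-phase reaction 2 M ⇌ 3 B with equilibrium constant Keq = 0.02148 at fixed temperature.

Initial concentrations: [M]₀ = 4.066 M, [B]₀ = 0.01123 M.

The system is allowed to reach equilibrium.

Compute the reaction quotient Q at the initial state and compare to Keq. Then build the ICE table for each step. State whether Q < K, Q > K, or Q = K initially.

Q₀ = 8.5665e-08 vs Keq = 0.02148 ⇒ Q<K, forward
Step 1:
                   M          B
  init         4.066    0.01123
  Δ          -0.4307      0.646
  eq           3.635     0.6572
  solve Keq expr → x = 0.2153; check Q = 0.02148

Q₀ = 8.5665e-08; Q < K (proceeds forward)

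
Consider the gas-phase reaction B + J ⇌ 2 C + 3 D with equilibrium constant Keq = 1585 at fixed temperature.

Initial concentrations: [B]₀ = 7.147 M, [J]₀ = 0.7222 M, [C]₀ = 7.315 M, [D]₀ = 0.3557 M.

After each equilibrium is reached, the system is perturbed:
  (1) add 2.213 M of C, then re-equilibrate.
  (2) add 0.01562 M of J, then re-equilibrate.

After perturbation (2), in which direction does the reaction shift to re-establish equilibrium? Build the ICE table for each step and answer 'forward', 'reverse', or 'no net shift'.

Q₀ = 0.4666 vs Keq = 1585 ⇒ Q<K, forward
Step 1:
                  B         J         C         D
  I           7.147    0.7222     7.315    0.3557
  C         -0.6384   -0.6384     1.277     1.915
  E           6.509    0.0838     8.592     2.271
  solve Keq expr → x = 0.6384; check Q = 1585
Then add 2.213 M of C.
Step 2:
                  B         J         C         D
  I           6.509    0.0838      10.8     2.271
  C         0.03114   0.03114  -0.06228  -0.09343
  E            6.54    0.1149     10.74     2.177
  solve Keq expr → x = -0.03114; check Q = 1585
Then add 0.01562 M of J.
Step 3:
                  B         J         C         D
  I            6.54    0.1306     10.74     2.177
  C        -0.01011  -0.01011   0.02022   0.03033
  E            6.53    0.1205     10.76     2.208
  solve Keq expr → x = 0.01011; check Q = 1585

Direction: forward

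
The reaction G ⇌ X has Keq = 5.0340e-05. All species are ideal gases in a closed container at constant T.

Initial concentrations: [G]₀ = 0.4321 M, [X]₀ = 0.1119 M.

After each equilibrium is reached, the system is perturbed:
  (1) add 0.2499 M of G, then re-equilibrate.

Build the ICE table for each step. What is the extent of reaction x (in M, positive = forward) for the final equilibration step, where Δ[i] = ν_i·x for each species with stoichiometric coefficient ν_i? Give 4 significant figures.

Q₀ = 0.259 vs Keq = 5.0340e-05 ⇒ Q>K, reverse
Step 1:
                   G          X
  I           0.4321     0.1119
  C           0.1119    -0.1119
  E            0.544 2.7384e-05
  solve Keq expr → x = -0.1119; check Q = 5.0340e-05
Then add 0.2499 M of G.
Step 2:
                   G          X
  I           0.7939 2.7384e-05
  C       -1.2579e-05 1.2579e-05
  E           0.7939 3.9963e-05
  solve Keq expr → x = 1.2579e-05; check Q = 5.0340e-05

x = 1.2579e-05 M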